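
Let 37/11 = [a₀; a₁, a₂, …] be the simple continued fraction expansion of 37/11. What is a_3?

3

37 = 3·11 + 4, so a_0 = 3
11 = 2·4 + 3, so a_1 = 2
4 = 1·3 + 1, so a_2 = 1
3 = 3·1 + 0, so a_3 = 3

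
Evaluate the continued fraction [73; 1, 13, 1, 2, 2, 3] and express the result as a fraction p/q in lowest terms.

26098/353

Start with 3.
2 + 1/(3/1) = 2 + 1/3 = 7/3
2 + 1/(7/3) = 2 + 3/7 = 17/7
1 + 1/(17/7) = 1 + 7/17 = 24/17
13 + 1/(24/17) = 13 + 17/24 = 329/24
1 + 1/(329/24) = 1 + 24/329 = 353/329
73 + 1/(353/329) = 73 + 329/353 = 26098/353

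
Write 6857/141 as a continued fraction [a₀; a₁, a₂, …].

[48; 1, 1, 1, 2, 2, 7]

Repeatedly divide and take the remainder:
⌊6857/141⌋ = 48, remainder 89
⌊141/89⌋ = 1, remainder 52
⌊89/52⌋ = 1, remainder 37
⌊52/37⌋ = 1, remainder 15
⌊37/15⌋ = 2, remainder 7
⌊15/7⌋ = 2, remainder 1
⌊7/1⌋ = 7, remainder 0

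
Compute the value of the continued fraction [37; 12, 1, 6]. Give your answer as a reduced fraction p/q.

Use the convergent recurrence hₖ = aₖ·hₖ₋₁ + hₖ₋₂ (and likewise for the denominators kₖ):
a_0 = 37: 37/1
a_1 = 12: 445/12
a_2 = 1: 482/13
a_3 = 6: 3337/90

3337/90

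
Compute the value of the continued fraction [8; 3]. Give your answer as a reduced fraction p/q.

25/3

a_0 = 8: 8/1
a_1 = 3: 25/3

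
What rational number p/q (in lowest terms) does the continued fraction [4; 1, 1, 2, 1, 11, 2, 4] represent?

Build up convergents one term at a time:
a_0 = 4: 4/1
a_1 = 1: 5/1
a_2 = 1: 9/2
a_3 = 2: 23/5
a_4 = 1: 32/7
a_5 = 11: 375/82
a_6 = 2: 782/171
a_7 = 4: 3503/766

3503/766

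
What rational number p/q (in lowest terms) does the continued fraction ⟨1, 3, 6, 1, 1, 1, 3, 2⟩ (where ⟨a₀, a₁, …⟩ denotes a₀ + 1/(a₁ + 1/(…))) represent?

689/523

Start with 2.
3 + 1/(2/1) = 3 + 1/2 = 7/2
1 + 1/(7/2) = 1 + 2/7 = 9/7
1 + 1/(9/7) = 1 + 7/9 = 16/9
1 + 1/(16/9) = 1 + 9/16 = 25/16
6 + 1/(25/16) = 6 + 16/25 = 166/25
3 + 1/(166/25) = 3 + 25/166 = 523/166
1 + 1/(523/166) = 1 + 166/523 = 689/523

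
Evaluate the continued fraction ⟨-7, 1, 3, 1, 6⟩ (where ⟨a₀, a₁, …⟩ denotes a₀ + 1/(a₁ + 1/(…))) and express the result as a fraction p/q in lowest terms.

Work from the innermost term outward:
Start with 6.
1 + 1/(6/1) = 1 + 1/6 = 7/6
3 + 1/(7/6) = 3 + 6/7 = 27/7
1 + 1/(27/7) = 1 + 7/27 = 34/27
-7 + 1/(34/27) = -7 + 27/34 = -211/34

-211/34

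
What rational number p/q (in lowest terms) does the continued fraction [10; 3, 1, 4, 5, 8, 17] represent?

142507/13886

a_0 = 10: 10/1
a_1 = 3: 31/3
a_2 = 1: 41/4
a_3 = 4: 195/19
a_4 = 5: 1016/99
a_5 = 8: 8323/811
a_6 = 17: 142507/13886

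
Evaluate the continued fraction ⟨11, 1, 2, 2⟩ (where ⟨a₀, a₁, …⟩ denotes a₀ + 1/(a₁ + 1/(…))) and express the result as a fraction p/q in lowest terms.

82/7

a_0 = 11: 11/1
a_1 = 1: 12/1
a_2 = 2: 35/3
a_3 = 2: 82/7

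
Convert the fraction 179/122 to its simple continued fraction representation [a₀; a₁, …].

[1; 2, 7, 8]

Run the Euclidean algorithm, recording each quotient:
179 ÷ 122 → quotient 1, remainder 57
122 ÷ 57 → quotient 2, remainder 8
57 ÷ 8 → quotient 7, remainder 1
8 ÷ 1 → quotient 8, remainder 0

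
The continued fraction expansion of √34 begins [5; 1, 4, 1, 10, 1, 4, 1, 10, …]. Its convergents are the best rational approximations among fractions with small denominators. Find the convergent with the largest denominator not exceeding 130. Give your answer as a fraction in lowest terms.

List convergents until the denominator exceeds the bound:
a_0 = 5: 5/1  (≤ bound)
a_1 = 1: 6/1  (≤ bound)
a_2 = 4: 29/5  (≤ bound)
a_3 = 1: 35/6  (≤ bound)
a_4 = 10: 379/65  (≤ bound)
a_5 = 1: 414/71  (≤ bound)
a_6 = 4: 2035/349  (> 130, stop)

414/71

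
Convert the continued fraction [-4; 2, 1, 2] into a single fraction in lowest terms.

-29/8

Start with 2.
1 + 1/(2/1) = 1 + 1/2 = 3/2
2 + 1/(3/2) = 2 + 2/3 = 8/3
-4 + 1/(8/3) = -4 + 3/8 = -29/8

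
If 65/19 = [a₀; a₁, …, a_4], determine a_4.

⌊65/19⌋ = 3, remainder 8
⌊19/8⌋ = 2, remainder 3
⌊8/3⌋ = 2, remainder 2
⌊3/2⌋ = 1, remainder 1
⌊2/1⌋ = 2, remainder 0

2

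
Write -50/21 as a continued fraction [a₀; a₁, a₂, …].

⌊-50/21⌋ = -3, remainder 13
⌊21/13⌋ = 1, remainder 8
⌊13/8⌋ = 1, remainder 5
⌊8/5⌋ = 1, remainder 3
⌊5/3⌋ = 1, remainder 2
⌊3/2⌋ = 1, remainder 1
⌊2/1⌋ = 2, remainder 0

[-3; 1, 1, 1, 1, 1, 2]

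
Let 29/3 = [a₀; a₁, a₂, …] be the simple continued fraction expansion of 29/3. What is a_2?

Repeatedly divide and take the remainder:
29 ÷ 3 → quotient 9, remainder 2
3 ÷ 2 → quotient 1, remainder 1
2 ÷ 1 → quotient 2, remainder 0

2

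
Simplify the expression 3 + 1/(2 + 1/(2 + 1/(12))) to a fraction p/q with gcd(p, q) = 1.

211/62

Use the convergent recurrence hₖ = aₖ·hₖ₋₁ + hₖ₋₂ (and likewise for the denominators kₖ):
a_0 = 3: 3/1
a_1 = 2: 7/2
a_2 = 2: 17/5
a_3 = 12: 211/62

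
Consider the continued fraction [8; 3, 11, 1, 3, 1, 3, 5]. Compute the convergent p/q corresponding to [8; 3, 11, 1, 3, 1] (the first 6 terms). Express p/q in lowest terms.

1515/182

a_0 = 8: 8/1
a_1 = 3: 25/3
a_2 = 11: 283/34
a_3 = 1: 308/37
a_4 = 3: 1207/145
a_5 = 1: 1515/182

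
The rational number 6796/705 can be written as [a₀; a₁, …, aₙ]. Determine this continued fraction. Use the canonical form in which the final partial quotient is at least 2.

Apply division with remainder until the remainder is 0:
6796 ÷ 705 → quotient 9, remainder 451
705 ÷ 451 → quotient 1, remainder 254
451 ÷ 254 → quotient 1, remainder 197
254 ÷ 197 → quotient 1, remainder 57
197 ÷ 57 → quotient 3, remainder 26
57 ÷ 26 → quotient 2, remainder 5
26 ÷ 5 → quotient 5, remainder 1
5 ÷ 1 → quotient 5, remainder 0

[9; 1, 1, 1, 3, 2, 5, 5]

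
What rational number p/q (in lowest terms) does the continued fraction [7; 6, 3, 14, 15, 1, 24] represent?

780253/109003

Start with 24.
1 + 1/(24/1) = 1 + 1/24 = 25/24
15 + 1/(25/24) = 15 + 24/25 = 399/25
14 + 1/(399/25) = 14 + 25/399 = 5611/399
3 + 1/(5611/399) = 3 + 399/5611 = 17232/5611
6 + 1/(17232/5611) = 6 + 5611/17232 = 109003/17232
7 + 1/(109003/17232) = 7 + 17232/109003 = 780253/109003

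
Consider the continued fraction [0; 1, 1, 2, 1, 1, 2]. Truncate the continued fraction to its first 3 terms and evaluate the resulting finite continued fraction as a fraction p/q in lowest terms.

1/2

Start with 1.
1 + 1/(1/1) = 1 + 1/1 = 2/1
0 + 1/(2/1) = 0 + 1/2 = 1/2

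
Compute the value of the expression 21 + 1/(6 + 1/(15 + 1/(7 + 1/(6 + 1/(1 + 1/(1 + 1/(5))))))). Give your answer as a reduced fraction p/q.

1001034/47297

Start with 5.
1 + 1/(5/1) = 1 + 1/5 = 6/5
1 + 1/(6/5) = 1 + 5/6 = 11/6
6 + 1/(11/6) = 6 + 6/11 = 72/11
7 + 1/(72/11) = 7 + 11/72 = 515/72
15 + 1/(515/72) = 15 + 72/515 = 7797/515
6 + 1/(7797/515) = 6 + 515/7797 = 47297/7797
21 + 1/(47297/7797) = 21 + 7797/47297 = 1001034/47297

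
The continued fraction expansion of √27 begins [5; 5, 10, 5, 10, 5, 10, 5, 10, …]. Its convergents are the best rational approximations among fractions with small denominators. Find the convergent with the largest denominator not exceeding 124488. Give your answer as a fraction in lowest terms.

a_0 = 5: 5/1  (≤ bound)
a_1 = 5: 26/5  (≤ bound)
a_2 = 10: 265/51  (≤ bound)
a_3 = 5: 1351/260  (≤ bound)
a_4 = 10: 13775/2651  (≤ bound)
a_5 = 5: 70226/13515  (≤ bound)
a_6 = 10: 716035/137801  (> 124488, stop)

70226/13515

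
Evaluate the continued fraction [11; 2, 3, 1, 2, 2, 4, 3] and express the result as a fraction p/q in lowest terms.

a_0 = 11: 11/1
a_1 = 2: 23/2
a_2 = 3: 80/7
a_3 = 1: 103/9
a_4 = 2: 286/25
a_5 = 2: 675/59
a_6 = 4: 2986/261
a_7 = 3: 9633/842

9633/842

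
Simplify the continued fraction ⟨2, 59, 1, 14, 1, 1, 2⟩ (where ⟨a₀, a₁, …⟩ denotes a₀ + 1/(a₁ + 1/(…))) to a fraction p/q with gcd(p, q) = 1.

a_0 = 2: 2/1
a_1 = 59: 119/59
a_2 = 1: 121/60
a_3 = 14: 1813/899
a_4 = 1: 1934/959
a_5 = 1: 3747/1858
a_6 = 2: 9428/4675

9428/4675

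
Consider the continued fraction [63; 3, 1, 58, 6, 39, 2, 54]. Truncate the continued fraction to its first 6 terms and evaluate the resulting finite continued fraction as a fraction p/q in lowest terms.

3502907/55381

a_0 = 63: 63/1
a_1 = 3: 190/3
a_2 = 1: 253/4
a_3 = 58: 14864/235
a_4 = 6: 89437/1414
a_5 = 39: 3502907/55381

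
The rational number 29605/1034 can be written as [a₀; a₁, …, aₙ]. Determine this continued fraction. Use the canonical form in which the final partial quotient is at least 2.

[28; 1, 1, 1, 2, 2, 54]

Run the Euclidean algorithm, recording each quotient:
29605 ÷ 1034 → quotient 28, remainder 653
1034 ÷ 653 → quotient 1, remainder 381
653 ÷ 381 → quotient 1, remainder 272
381 ÷ 272 → quotient 1, remainder 109
272 ÷ 109 → quotient 2, remainder 54
109 ÷ 54 → quotient 2, remainder 1
54 ÷ 1 → quotient 54, remainder 0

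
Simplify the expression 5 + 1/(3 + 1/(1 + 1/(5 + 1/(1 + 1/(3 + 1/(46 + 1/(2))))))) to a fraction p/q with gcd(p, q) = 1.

51155/9726

Start with 2.
46 + 1/(2/1) = 46 + 1/2 = 93/2
3 + 1/(93/2) = 3 + 2/93 = 281/93
1 + 1/(281/93) = 1 + 93/281 = 374/281
5 + 1/(374/281) = 5 + 281/374 = 2151/374
1 + 1/(2151/374) = 1 + 374/2151 = 2525/2151
3 + 1/(2525/2151) = 3 + 2151/2525 = 9726/2525
5 + 1/(9726/2525) = 5 + 2525/9726 = 51155/9726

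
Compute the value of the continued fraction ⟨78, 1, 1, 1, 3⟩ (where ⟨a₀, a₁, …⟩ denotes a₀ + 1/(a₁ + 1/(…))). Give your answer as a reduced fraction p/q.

865/11

Start with 3.
1 + 1/(3/1) = 1 + 1/3 = 4/3
1 + 1/(4/3) = 1 + 3/4 = 7/4
1 + 1/(7/4) = 1 + 4/7 = 11/7
78 + 1/(11/7) = 78 + 7/11 = 865/11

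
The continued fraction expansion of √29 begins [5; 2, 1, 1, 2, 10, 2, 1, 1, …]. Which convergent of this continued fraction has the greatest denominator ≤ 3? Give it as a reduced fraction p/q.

a_0 = 5: 5/1  (≤ bound)
a_1 = 2: 11/2  (≤ bound)
a_2 = 1: 16/3  (≤ bound)
a_3 = 1: 27/5  (> 3, stop)

16/3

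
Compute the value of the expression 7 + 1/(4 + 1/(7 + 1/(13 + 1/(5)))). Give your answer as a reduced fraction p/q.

14005/1934

Work from the innermost term outward:
Start with 5.
13 + 1/(5/1) = 13 + 1/5 = 66/5
7 + 1/(66/5) = 7 + 5/66 = 467/66
4 + 1/(467/66) = 4 + 66/467 = 1934/467
7 + 1/(1934/467) = 7 + 467/1934 = 14005/1934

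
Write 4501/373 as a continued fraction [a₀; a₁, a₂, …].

[12; 14, 1, 11, 2]

⌊4501/373⌋ = 12, remainder 25
⌊373/25⌋ = 14, remainder 23
⌊25/23⌋ = 1, remainder 2
⌊23/2⌋ = 11, remainder 1
⌊2/1⌋ = 2, remainder 0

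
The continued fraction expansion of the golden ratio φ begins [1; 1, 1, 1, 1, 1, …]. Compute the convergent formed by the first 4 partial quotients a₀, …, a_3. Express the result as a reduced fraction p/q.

5/3

Compute successive convergents:
a_0 = 1: 1/1
a_1 = 1: 2/1
a_2 = 1: 3/2
a_3 = 1: 5/3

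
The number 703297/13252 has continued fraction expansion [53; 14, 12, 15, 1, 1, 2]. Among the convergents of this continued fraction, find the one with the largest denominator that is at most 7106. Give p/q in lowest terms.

a_0 = 53: 53/1  (≤ bound)
a_1 = 14: 743/14  (≤ bound)
a_2 = 12: 8969/169  (≤ bound)
a_3 = 15: 135278/2549  (≤ bound)
a_4 = 1: 144247/2718  (≤ bound)
a_5 = 1: 279525/5267  (≤ bound)
a_6 = 2: 703297/13252  (> 7106, stop)

279525/5267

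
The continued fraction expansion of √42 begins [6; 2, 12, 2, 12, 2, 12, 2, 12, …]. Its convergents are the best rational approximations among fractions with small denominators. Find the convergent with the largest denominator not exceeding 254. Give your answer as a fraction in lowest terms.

337/52

a_0 = 6: 6/1  (≤ bound)
a_1 = 2: 13/2  (≤ bound)
a_2 = 12: 162/25  (≤ bound)
a_3 = 2: 337/52  (≤ bound)
a_4 = 12: 4206/649  (> 254, stop)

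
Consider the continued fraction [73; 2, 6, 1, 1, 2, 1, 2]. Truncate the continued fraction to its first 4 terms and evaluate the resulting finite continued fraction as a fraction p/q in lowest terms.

a_0 = 73: 73/1
a_1 = 2: 147/2
a_2 = 6: 955/13
a_3 = 1: 1102/15

1102/15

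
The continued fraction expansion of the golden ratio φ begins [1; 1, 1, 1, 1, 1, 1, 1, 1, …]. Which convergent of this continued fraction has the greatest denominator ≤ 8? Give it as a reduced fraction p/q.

a_0 = 1: 1/1  (≤ bound)
a_1 = 1: 2/1  (≤ bound)
a_2 = 1: 3/2  (≤ bound)
a_3 = 1: 5/3  (≤ bound)
a_4 = 1: 8/5  (≤ bound)
a_5 = 1: 13/8  (≤ bound)
a_6 = 1: 21/13  (> 8, stop)

13/8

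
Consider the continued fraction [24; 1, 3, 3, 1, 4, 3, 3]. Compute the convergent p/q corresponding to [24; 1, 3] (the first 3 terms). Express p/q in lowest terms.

99/4

a_0 = 24: 24/1
a_1 = 1: 25/1
a_2 = 3: 99/4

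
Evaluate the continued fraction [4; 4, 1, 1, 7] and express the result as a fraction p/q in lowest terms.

287/68

a_0 = 4: 4/1
a_1 = 4: 17/4
a_2 = 1: 21/5
a_3 = 1: 38/9
a_4 = 7: 287/68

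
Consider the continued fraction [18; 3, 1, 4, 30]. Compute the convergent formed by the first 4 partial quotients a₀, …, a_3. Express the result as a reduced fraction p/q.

347/19

Start with 4.
1 + 1/(4/1) = 1 + 1/4 = 5/4
3 + 1/(5/4) = 3 + 4/5 = 19/5
18 + 1/(19/5) = 18 + 5/19 = 347/19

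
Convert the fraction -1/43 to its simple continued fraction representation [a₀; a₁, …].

-1 ÷ 43 → quotient -1, remainder 42
43 ÷ 42 → quotient 1, remainder 1
42 ÷ 1 → quotient 42, remainder 0

[-1; 1, 42]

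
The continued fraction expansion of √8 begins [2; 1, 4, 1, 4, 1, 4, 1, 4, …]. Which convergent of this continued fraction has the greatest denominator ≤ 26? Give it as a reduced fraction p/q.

17/6

List convergents until the denominator exceeds the bound:
a_0 = 2: 2/1  (≤ bound)
a_1 = 1: 3/1  (≤ bound)
a_2 = 4: 14/5  (≤ bound)
a_3 = 1: 17/6  (≤ bound)
a_4 = 4: 82/29  (> 26, stop)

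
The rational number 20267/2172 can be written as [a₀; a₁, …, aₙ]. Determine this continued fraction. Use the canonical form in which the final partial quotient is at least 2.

Run the Euclidean algorithm, recording each quotient:
20267 = 9·2172 + 719, so a_0 = 9
2172 = 3·719 + 15, so a_1 = 3
719 = 47·15 + 14, so a_2 = 47
15 = 1·14 + 1, so a_3 = 1
14 = 14·1 + 0, so a_4 = 14

[9; 3, 47, 1, 14]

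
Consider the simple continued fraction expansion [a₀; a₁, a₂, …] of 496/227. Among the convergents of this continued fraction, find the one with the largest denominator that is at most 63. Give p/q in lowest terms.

a_0 = 2: 2/1  (≤ bound)
a_1 = 5: 11/5  (≤ bound)
a_2 = 2: 24/11  (≤ bound)
a_3 = 2: 59/27  (≤ bound)
a_4 = 8: 496/227  (> 63, stop)

59/27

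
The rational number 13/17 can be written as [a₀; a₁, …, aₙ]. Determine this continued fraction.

⌊13/17⌋ = 0, remainder 13
⌊17/13⌋ = 1, remainder 4
⌊13/4⌋ = 3, remainder 1
⌊4/1⌋ = 4, remainder 0

[0; 1, 3, 4]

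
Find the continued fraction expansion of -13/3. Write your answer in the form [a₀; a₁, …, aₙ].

Repeatedly divide and take the remainder:
⌊-13/3⌋ = -5, remainder 2
⌊3/2⌋ = 1, remainder 1
⌊2/1⌋ = 2, remainder 0

[-5; 1, 2]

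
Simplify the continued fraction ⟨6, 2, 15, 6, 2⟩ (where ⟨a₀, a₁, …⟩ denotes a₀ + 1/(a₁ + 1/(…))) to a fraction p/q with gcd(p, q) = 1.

Start with 2.
6 + 1/(2/1) = 6 + 1/2 = 13/2
15 + 1/(13/2) = 15 + 2/13 = 197/13
2 + 1/(197/13) = 2 + 13/197 = 407/197
6 + 1/(407/197) = 6 + 197/407 = 2639/407

2639/407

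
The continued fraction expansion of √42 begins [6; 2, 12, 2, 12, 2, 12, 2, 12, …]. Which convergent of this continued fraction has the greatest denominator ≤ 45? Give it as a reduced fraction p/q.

List convergents until the denominator exceeds the bound:
a_0 = 6: 6/1  (≤ bound)
a_1 = 2: 13/2  (≤ bound)
a_2 = 12: 162/25  (≤ bound)
a_3 = 2: 337/52  (> 45, stop)

162/25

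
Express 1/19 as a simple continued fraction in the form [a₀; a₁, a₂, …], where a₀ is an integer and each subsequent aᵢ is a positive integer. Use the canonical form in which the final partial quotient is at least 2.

1 ÷ 19 → quotient 0, remainder 1
19 ÷ 1 → quotient 19, remainder 0

[0; 19]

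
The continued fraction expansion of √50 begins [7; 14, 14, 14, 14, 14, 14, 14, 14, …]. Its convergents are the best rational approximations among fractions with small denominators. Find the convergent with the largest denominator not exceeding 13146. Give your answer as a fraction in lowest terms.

19601/2772

List convergents until the denominator exceeds the bound:
a_0 = 7: 7/1  (≤ bound)
a_1 = 14: 99/14  (≤ bound)
a_2 = 14: 1393/197  (≤ bound)
a_3 = 14: 19601/2772  (≤ bound)
a_4 = 14: 275807/39005  (> 13146, stop)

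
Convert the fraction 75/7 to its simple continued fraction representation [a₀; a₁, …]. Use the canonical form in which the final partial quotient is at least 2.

[10; 1, 2, 2]

Apply division with remainder until the remainder is 0:
75 = 10·7 + 5, so a_0 = 10
7 = 1·5 + 2, so a_1 = 1
5 = 2·2 + 1, so a_2 = 2
2 = 2·1 + 0, so a_3 = 2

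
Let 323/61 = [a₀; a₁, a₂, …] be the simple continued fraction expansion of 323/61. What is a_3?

1

⌊323/61⌋ = 5, remainder 18
⌊61/18⌋ = 3, remainder 7
⌊18/7⌋ = 2, remainder 4
⌊7/4⌋ = 1, remainder 3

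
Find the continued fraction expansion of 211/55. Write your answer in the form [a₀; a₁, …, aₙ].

[3; 1, 5, 9]

211 = 3·55 + 46, so a_0 = 3
55 = 1·46 + 9, so a_1 = 1
46 = 5·9 + 1, so a_2 = 5
9 = 9·1 + 0, so a_3 = 9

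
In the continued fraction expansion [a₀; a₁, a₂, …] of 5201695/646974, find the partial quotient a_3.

Apply division with remainder until the remainder is 0:
5201695 ÷ 646974 → quotient 8, remainder 25903
646974 ÷ 25903 → quotient 24, remainder 25302
25903 ÷ 25302 → quotient 1, remainder 601
25302 ÷ 601 → quotient 42, remainder 60

42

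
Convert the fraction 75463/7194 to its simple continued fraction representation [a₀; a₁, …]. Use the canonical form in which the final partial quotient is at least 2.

[10; 2, 23, 1, 4, 9, 1, 2]

Repeatedly divide and take the remainder:
75463 ÷ 7194 → quotient 10, remainder 3523
7194 ÷ 3523 → quotient 2, remainder 148
3523 ÷ 148 → quotient 23, remainder 119
148 ÷ 119 → quotient 1, remainder 29
119 ÷ 29 → quotient 4, remainder 3
29 ÷ 3 → quotient 9, remainder 2
3 ÷ 2 → quotient 1, remainder 1
2 ÷ 1 → quotient 2, remainder 0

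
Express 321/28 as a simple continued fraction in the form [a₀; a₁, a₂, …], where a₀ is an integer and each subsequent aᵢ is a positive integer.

[11; 2, 6, 2]

⌊321/28⌋ = 11, remainder 13
⌊28/13⌋ = 2, remainder 2
⌊13/2⌋ = 6, remainder 1
⌊2/1⌋ = 2, remainder 0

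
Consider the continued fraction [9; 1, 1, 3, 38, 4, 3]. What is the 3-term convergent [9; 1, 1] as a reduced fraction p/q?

19/2

a_0 = 9: 9/1
a_1 = 1: 10/1
a_2 = 1: 19/2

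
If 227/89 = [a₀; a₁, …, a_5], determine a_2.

227 = 2·89 + 49, so a_0 = 2
89 = 1·49 + 40, so a_1 = 1
49 = 1·40 + 9, so a_2 = 1

1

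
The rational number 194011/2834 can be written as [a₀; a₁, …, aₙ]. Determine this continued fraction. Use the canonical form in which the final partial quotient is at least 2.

[68; 2, 5, 1, 1, 58, 2]

⌊194011/2834⌋ = 68, remainder 1299
⌊2834/1299⌋ = 2, remainder 236
⌊1299/236⌋ = 5, remainder 119
⌊236/119⌋ = 1, remainder 117
⌊119/117⌋ = 1, remainder 2
⌊117/2⌋ = 58, remainder 1
⌊2/1⌋ = 2, remainder 0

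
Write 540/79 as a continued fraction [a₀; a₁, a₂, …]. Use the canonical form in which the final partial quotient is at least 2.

[6; 1, 5, 13]

540 ÷ 79 → quotient 6, remainder 66
79 ÷ 66 → quotient 1, remainder 13
66 ÷ 13 → quotient 5, remainder 1
13 ÷ 1 → quotient 13, remainder 0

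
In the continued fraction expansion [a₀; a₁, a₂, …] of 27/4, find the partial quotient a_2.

Run the Euclidean algorithm, recording each quotient:
27 ÷ 4 → quotient 6, remainder 3
4 ÷ 3 → quotient 1, remainder 1
3 ÷ 1 → quotient 3, remainder 0

3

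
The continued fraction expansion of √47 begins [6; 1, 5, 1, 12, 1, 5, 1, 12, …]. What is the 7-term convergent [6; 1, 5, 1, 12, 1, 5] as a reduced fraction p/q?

Collapse the nested fraction from the inside out:
Start with 5.
1 + 1/(5/1) = 1 + 1/5 = 6/5
12 + 1/(6/5) = 12 + 5/6 = 77/6
1 + 1/(77/6) = 1 + 6/77 = 83/77
5 + 1/(83/77) = 5 + 77/83 = 492/83
1 + 1/(492/83) = 1 + 83/492 = 575/492
6 + 1/(575/492) = 6 + 492/575 = 3942/575

3942/575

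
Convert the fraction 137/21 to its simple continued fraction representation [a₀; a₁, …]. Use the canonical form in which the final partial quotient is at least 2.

[6; 1, 1, 10]

Repeatedly divide and take the remainder:
⌊137/21⌋ = 6, remainder 11
⌊21/11⌋ = 1, remainder 10
⌊11/10⌋ = 1, remainder 1
⌊10/1⌋ = 10, remainder 0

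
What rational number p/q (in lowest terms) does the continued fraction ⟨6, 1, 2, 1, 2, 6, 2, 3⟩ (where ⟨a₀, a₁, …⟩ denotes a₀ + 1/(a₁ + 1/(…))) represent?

3519/523

Collapse the nested fraction from the inside out:
Start with 3.
2 + 1/(3/1) = 2 + 1/3 = 7/3
6 + 1/(7/3) = 6 + 3/7 = 45/7
2 + 1/(45/7) = 2 + 7/45 = 97/45
1 + 1/(97/45) = 1 + 45/97 = 142/97
2 + 1/(142/97) = 2 + 97/142 = 381/142
1 + 1/(381/142) = 1 + 142/381 = 523/381
6 + 1/(523/381) = 6 + 381/523 = 3519/523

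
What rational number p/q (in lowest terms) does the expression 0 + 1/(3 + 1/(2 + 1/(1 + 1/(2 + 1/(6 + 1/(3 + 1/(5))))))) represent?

a_0 = 0: 0/1
a_1 = 3: 1/3
a_2 = 2: 2/7
a_3 = 1: 3/10
a_4 = 2: 8/27
a_5 = 6: 51/172
a_6 = 3: 161/543
a_7 = 5: 856/2887

856/2887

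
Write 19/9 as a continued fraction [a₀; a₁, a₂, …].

19 = 2·9 + 1, so a_0 = 2
9 = 9·1 + 0, so a_1 = 9

[2; 9]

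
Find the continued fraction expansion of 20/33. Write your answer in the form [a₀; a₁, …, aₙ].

[0; 1, 1, 1, 1, 6]

20 = 0·33 + 20, so a_0 = 0
33 = 1·20 + 13, so a_1 = 1
20 = 1·13 + 7, so a_2 = 1
13 = 1·7 + 6, so a_3 = 1
7 = 1·6 + 1, so a_4 = 1
6 = 6·1 + 0, so a_5 = 6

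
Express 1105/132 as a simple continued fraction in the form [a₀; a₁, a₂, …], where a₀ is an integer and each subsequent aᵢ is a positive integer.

[8; 2, 1, 2, 3, 1, 3]

1105 = 8·132 + 49, so a_0 = 8
132 = 2·49 + 34, so a_1 = 2
49 = 1·34 + 15, so a_2 = 1
34 = 2·15 + 4, so a_3 = 2
15 = 3·4 + 3, so a_4 = 3
4 = 1·3 + 1, so a_5 = 1
3 = 3·1 + 0, so a_6 = 3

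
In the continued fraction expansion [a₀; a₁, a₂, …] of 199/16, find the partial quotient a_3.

2

199 = 12·16 + 7, so a_0 = 12
16 = 2·7 + 2, so a_1 = 2
7 = 3·2 + 1, so a_2 = 3
2 = 2·1 + 0, so a_3 = 2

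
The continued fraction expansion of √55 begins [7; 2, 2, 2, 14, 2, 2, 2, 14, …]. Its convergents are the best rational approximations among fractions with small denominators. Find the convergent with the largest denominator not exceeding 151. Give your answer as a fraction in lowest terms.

a_0 = 7: 7/1  (≤ bound)
a_1 = 2: 15/2  (≤ bound)
a_2 = 2: 37/5  (≤ bound)
a_3 = 2: 89/12  (≤ bound)
a_4 = 14: 1283/173  (> 151, stop)

89/12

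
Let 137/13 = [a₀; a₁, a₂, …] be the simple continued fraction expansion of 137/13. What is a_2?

137 ÷ 13 → quotient 10, remainder 7
13 ÷ 7 → quotient 1, remainder 6
7 ÷ 6 → quotient 1, remainder 1

1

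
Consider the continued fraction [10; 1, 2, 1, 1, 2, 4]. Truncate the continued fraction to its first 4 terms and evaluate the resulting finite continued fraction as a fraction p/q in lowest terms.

43/4

Start with 1.
2 + 1/(1/1) = 2 + 1/1 = 3/1
1 + 1/(3/1) = 1 + 1/3 = 4/3
10 + 1/(4/3) = 10 + 3/4 = 43/4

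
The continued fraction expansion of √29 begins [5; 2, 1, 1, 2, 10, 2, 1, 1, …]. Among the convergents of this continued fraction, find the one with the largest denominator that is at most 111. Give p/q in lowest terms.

a_0 = 5: 5/1  (≤ bound)
a_1 = 2: 11/2  (≤ bound)
a_2 = 1: 16/3  (≤ bound)
a_3 = 1: 27/5  (≤ bound)
a_4 = 2: 70/13  (≤ bound)
a_5 = 10: 727/135  (> 111, stop)

70/13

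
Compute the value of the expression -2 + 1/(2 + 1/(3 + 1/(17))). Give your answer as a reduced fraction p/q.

-190/121

a_0 = -2: -2/1
a_1 = 2: -3/2
a_2 = 3: -11/7
a_3 = 17: -190/121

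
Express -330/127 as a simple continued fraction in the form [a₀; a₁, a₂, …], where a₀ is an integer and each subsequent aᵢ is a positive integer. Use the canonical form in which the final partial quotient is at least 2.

[-3; 2, 2, 25]

Repeatedly divide and take the remainder:
-330 ÷ 127 → quotient -3, remainder 51
127 ÷ 51 → quotient 2, remainder 25
51 ÷ 25 → quotient 2, remainder 1
25 ÷ 1 → quotient 25, remainder 0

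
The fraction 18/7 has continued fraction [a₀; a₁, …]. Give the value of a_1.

1

18 ÷ 7 → quotient 2, remainder 4
7 ÷ 4 → quotient 1, remainder 3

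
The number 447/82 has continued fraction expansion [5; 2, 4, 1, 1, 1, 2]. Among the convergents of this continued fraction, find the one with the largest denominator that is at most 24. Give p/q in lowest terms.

109/20

a_0 = 5: 5/1  (≤ bound)
a_1 = 2: 11/2  (≤ bound)
a_2 = 4: 49/9  (≤ bound)
a_3 = 1: 60/11  (≤ bound)
a_4 = 1: 109/20  (≤ bound)
a_5 = 1: 169/31  (> 24, stop)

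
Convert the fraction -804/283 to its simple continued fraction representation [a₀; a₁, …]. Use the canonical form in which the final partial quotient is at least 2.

Run the Euclidean algorithm, recording each quotient:
-804 ÷ 283 → quotient -3, remainder 45
283 ÷ 45 → quotient 6, remainder 13
45 ÷ 13 → quotient 3, remainder 6
13 ÷ 6 → quotient 2, remainder 1
6 ÷ 1 → quotient 6, remainder 0

[-3; 6, 3, 2, 6]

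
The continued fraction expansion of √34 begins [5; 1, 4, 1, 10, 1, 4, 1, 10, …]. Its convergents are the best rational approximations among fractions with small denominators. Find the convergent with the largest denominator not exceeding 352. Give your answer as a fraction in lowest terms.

List convergents until the denominator exceeds the bound:
a_0 = 5: 5/1  (≤ bound)
a_1 = 1: 6/1  (≤ bound)
a_2 = 4: 29/5  (≤ bound)
a_3 = 1: 35/6  (≤ bound)
a_4 = 10: 379/65  (≤ bound)
a_5 = 1: 414/71  (≤ bound)
a_6 = 4: 2035/349  (≤ bound)
a_7 = 1: 2449/420  (> 352, stop)

2035/349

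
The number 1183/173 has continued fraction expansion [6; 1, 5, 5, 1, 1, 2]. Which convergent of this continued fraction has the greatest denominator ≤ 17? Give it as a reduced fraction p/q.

41/6

a_0 = 6: 6/1  (≤ bound)
a_1 = 1: 7/1  (≤ bound)
a_2 = 5: 41/6  (≤ bound)
a_3 = 5: 212/31  (> 17, stop)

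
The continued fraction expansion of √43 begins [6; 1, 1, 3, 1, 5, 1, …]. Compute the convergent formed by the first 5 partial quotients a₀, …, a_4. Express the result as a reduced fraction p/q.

a_0 = 6: 6/1
a_1 = 1: 7/1
a_2 = 1: 13/2
a_3 = 3: 46/7
a_4 = 1: 59/9

59/9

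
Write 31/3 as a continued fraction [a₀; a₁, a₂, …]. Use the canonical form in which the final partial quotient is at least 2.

[10; 3]

31 = 10·3 + 1, so a_0 = 10
3 = 3·1 + 0, so a_1 = 3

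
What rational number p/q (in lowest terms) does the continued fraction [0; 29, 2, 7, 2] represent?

32/943

Build up convergents one term at a time:
a_0 = 0: 0/1
a_1 = 29: 1/29
a_2 = 2: 2/59
a_3 = 7: 15/442
a_4 = 2: 32/943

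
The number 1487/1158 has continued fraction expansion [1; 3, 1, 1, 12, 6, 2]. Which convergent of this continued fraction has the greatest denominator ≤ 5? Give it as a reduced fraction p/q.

5/4

List convergents until the denominator exceeds the bound:
a_0 = 1: 1/1  (≤ bound)
a_1 = 3: 4/3  (≤ bound)
a_2 = 1: 5/4  (≤ bound)
a_3 = 1: 9/7  (> 5, stop)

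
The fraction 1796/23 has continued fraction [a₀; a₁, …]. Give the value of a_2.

⌊1796/23⌋ = 78, remainder 2
⌊23/2⌋ = 11, remainder 1
⌊2/1⌋ = 2, remainder 0

2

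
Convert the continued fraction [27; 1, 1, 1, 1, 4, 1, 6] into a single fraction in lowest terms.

5273/191

Start with 6.
1 + 1/(6/1) = 1 + 1/6 = 7/6
4 + 1/(7/6) = 4 + 6/7 = 34/7
1 + 1/(34/7) = 1 + 7/34 = 41/34
1 + 1/(41/34) = 1 + 34/41 = 75/41
1 + 1/(75/41) = 1 + 41/75 = 116/75
1 + 1/(116/75) = 1 + 75/116 = 191/116
27 + 1/(191/116) = 27 + 116/191 = 5273/191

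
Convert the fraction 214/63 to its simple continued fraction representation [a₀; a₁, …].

214 ÷ 63 → quotient 3, remainder 25
63 ÷ 25 → quotient 2, remainder 13
25 ÷ 13 → quotient 1, remainder 12
13 ÷ 12 → quotient 1, remainder 1
12 ÷ 1 → quotient 12, remainder 0

[3; 2, 1, 1, 12]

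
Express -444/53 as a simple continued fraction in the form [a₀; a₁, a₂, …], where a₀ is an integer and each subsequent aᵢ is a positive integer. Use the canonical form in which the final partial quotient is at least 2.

[-9; 1, 1, 1, 1, 1, 6]

Apply division with remainder until the remainder is 0:
⌊-444/53⌋ = -9, remainder 33
⌊53/33⌋ = 1, remainder 20
⌊33/20⌋ = 1, remainder 13
⌊20/13⌋ = 1, remainder 7
⌊13/7⌋ = 1, remainder 6
⌊7/6⌋ = 1, remainder 1
⌊6/1⌋ = 6, remainder 0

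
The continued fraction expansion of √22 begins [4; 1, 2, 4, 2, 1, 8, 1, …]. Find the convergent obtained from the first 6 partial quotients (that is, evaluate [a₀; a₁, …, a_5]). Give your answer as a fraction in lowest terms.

197/42

a_0 = 4: 4/1
a_1 = 1: 5/1
a_2 = 2: 14/3
a_3 = 4: 61/13
a_4 = 2: 136/29
a_5 = 1: 197/42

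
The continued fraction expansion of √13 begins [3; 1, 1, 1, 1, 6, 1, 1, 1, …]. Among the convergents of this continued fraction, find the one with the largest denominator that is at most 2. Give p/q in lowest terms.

7/2

List convergents until the denominator exceeds the bound:
a_0 = 3: 3/1  (≤ bound)
a_1 = 1: 4/1  (≤ bound)
a_2 = 1: 7/2  (≤ bound)
a_3 = 1: 11/3  (> 2, stop)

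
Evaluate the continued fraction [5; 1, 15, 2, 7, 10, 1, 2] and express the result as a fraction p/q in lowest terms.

a_0 = 5: 5/1
a_1 = 1: 6/1
a_2 = 15: 95/16
a_3 = 2: 196/33
a_4 = 7: 1467/247
a_5 = 10: 14866/2503
a_6 = 1: 16333/2750
a_7 = 2: 47532/8003

47532/8003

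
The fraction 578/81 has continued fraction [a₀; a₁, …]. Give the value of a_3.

Repeatedly divide and take the remainder:
578 ÷ 81 → quotient 7, remainder 11
81 ÷ 11 → quotient 7, remainder 4
11 ÷ 4 → quotient 2, remainder 3
4 ÷ 3 → quotient 1, remainder 1

1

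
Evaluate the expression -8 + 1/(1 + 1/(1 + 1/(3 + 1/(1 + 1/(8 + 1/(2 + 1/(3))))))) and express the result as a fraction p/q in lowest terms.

-4317/580

Use the convergent recurrence hₖ = aₖ·hₖ₋₁ + hₖ₋₂ (and likewise for the denominators kₖ):
a_0 = -8: -8/1
a_1 = 1: -7/1
a_2 = 1: -15/2
a_3 = 3: -52/7
a_4 = 1: -67/9
a_5 = 8: -588/79
a_6 = 2: -1243/167
a_7 = 3: -4317/580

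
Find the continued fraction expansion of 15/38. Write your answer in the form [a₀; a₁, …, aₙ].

[0; 2, 1, 1, 7]

15 ÷ 38 → quotient 0, remainder 15
38 ÷ 15 → quotient 2, remainder 8
15 ÷ 8 → quotient 1, remainder 7
8 ÷ 7 → quotient 1, remainder 1
7 ÷ 1 → quotient 7, remainder 0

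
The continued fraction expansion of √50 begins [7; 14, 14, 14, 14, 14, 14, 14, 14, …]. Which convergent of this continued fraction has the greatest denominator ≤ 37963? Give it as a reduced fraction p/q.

a_0 = 7: 7/1  (≤ bound)
a_1 = 14: 99/14  (≤ bound)
a_2 = 14: 1393/197  (≤ bound)
a_3 = 14: 19601/2772  (≤ bound)
a_4 = 14: 275807/39005  (> 37963, stop)

19601/2772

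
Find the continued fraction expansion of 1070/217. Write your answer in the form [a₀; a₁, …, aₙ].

⌊1070/217⌋ = 4, remainder 202
⌊217/202⌋ = 1, remainder 15
⌊202/15⌋ = 13, remainder 7
⌊15/7⌋ = 2, remainder 1
⌊7/1⌋ = 7, remainder 0

[4; 1, 13, 2, 7]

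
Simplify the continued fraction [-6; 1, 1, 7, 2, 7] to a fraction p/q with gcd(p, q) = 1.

a_0 = -6: -6/1
a_1 = 1: -5/1
a_2 = 1: -11/2
a_3 = 7: -82/15
a_4 = 2: -175/32
a_5 = 7: -1307/239

-1307/239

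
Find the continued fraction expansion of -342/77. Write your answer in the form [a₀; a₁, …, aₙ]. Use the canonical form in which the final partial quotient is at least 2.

[-5; 1, 1, 3, 1, 3, 2]

-342 ÷ 77 → quotient -5, remainder 43
77 ÷ 43 → quotient 1, remainder 34
43 ÷ 34 → quotient 1, remainder 9
34 ÷ 9 → quotient 3, remainder 7
9 ÷ 7 → quotient 1, remainder 2
7 ÷ 2 → quotient 3, remainder 1
2 ÷ 1 → quotient 2, remainder 0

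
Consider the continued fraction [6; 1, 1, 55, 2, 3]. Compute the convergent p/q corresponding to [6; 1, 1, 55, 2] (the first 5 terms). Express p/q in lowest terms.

1457/224

Starting at the tail and folding back:
Start with 2.
55 + 1/(2/1) = 55 + 1/2 = 111/2
1 + 1/(111/2) = 1 + 2/111 = 113/111
1 + 1/(113/111) = 1 + 111/113 = 224/113
6 + 1/(224/113) = 6 + 113/224 = 1457/224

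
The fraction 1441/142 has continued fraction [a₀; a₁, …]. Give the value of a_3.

3

1441 ÷ 142 → quotient 10, remainder 21
142 ÷ 21 → quotient 6, remainder 16
21 ÷ 16 → quotient 1, remainder 5
16 ÷ 5 → quotient 3, remainder 1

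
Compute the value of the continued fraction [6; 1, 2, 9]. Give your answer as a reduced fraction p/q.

187/28

Work from the innermost term outward:
Start with 9.
2 + 1/(9/1) = 2 + 1/9 = 19/9
1 + 1/(19/9) = 1 + 9/19 = 28/19
6 + 1/(28/19) = 6 + 19/28 = 187/28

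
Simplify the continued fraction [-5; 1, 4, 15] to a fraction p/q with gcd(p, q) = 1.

-319/76

a_0 = -5: -5/1
a_1 = 1: -4/1
a_2 = 4: -21/5
a_3 = 15: -319/76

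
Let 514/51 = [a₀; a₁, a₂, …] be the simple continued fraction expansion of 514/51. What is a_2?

514 = 10·51 + 4, so a_0 = 10
51 = 12·4 + 3, so a_1 = 12
4 = 1·3 + 1, so a_2 = 1

1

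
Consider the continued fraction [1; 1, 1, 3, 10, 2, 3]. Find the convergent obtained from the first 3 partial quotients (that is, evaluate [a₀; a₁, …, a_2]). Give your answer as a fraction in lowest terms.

a_0 = 1: 1/1
a_1 = 1: 2/1
a_2 = 1: 3/2

3/2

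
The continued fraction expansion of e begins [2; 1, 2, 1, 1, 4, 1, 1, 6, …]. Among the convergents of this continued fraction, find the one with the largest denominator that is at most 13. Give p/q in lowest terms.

19/7

a_0 = 2: 2/1  (≤ bound)
a_1 = 1: 3/1  (≤ bound)
a_2 = 2: 8/3  (≤ bound)
a_3 = 1: 11/4  (≤ bound)
a_4 = 1: 19/7  (≤ bound)
a_5 = 4: 87/32  (> 13, stop)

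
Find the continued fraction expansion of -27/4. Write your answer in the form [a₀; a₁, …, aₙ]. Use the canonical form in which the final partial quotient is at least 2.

-27 ÷ 4 → quotient -7, remainder 1
4 ÷ 1 → quotient 4, remainder 0

[-7; 4]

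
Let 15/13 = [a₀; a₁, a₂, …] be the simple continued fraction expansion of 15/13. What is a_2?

Apply division with remainder until the remainder is 0:
⌊15/13⌋ = 1, remainder 2
⌊13/2⌋ = 6, remainder 1
⌊2/1⌋ = 2, remainder 0

2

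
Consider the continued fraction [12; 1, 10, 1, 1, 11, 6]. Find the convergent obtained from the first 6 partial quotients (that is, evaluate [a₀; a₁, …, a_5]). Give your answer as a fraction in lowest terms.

Work from the innermost term outward:
Start with 11.
1 + 1/(11/1) = 1 + 1/11 = 12/11
1 + 1/(12/11) = 1 + 11/12 = 23/12
10 + 1/(23/12) = 10 + 12/23 = 242/23
1 + 1/(242/23) = 1 + 23/242 = 265/242
12 + 1/(265/242) = 12 + 242/265 = 3422/265

3422/265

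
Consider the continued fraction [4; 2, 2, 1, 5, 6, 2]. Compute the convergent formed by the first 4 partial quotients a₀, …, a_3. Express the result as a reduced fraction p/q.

31/7

a_0 = 4: 4/1
a_1 = 2: 9/2
a_2 = 2: 22/5
a_3 = 1: 31/7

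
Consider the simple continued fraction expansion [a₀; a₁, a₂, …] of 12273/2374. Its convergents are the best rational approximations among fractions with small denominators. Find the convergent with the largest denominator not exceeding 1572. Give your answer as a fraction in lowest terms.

5299/1025

a_0 = 5: 5/1  (≤ bound)
a_1 = 5: 26/5  (≤ bound)
a_2 = 1: 31/6  (≤ bound)
a_3 = 8: 274/53  (≤ bound)
a_4 = 6: 1675/324  (≤ bound)
a_5 = 3: 5299/1025  (≤ bound)
a_6 = 2: 12273/2374  (> 1572, stop)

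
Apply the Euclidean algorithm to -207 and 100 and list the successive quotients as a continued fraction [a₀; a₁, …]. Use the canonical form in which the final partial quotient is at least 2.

[-3; 1, 13, 3, 2]

Repeatedly divide and take the remainder:
-207 = -3·100 + 93, so a_0 = -3
100 = 1·93 + 7, so a_1 = 1
93 = 13·7 + 2, so a_2 = 13
7 = 3·2 + 1, so a_3 = 3
2 = 2·1 + 0, so a_4 = 2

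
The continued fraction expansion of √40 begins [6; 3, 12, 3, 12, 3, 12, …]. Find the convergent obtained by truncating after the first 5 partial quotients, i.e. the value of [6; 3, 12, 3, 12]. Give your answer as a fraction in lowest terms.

8886/1405

Use the convergent recurrence hₖ = aₖ·hₖ₋₁ + hₖ₋₂ (and likewise for the denominators kₖ):
a_0 = 6: 6/1
a_1 = 3: 19/3
a_2 = 12: 234/37
a_3 = 3: 721/114
a_4 = 12: 8886/1405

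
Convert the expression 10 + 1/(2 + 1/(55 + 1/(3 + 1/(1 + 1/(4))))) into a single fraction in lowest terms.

22240/2119

Starting at the tail and folding back:
Start with 4.
1 + 1/(4/1) = 1 + 1/4 = 5/4
3 + 1/(5/4) = 3 + 4/5 = 19/5
55 + 1/(19/5) = 55 + 5/19 = 1050/19
2 + 1/(1050/19) = 2 + 19/1050 = 2119/1050
10 + 1/(2119/1050) = 10 + 1050/2119 = 22240/2119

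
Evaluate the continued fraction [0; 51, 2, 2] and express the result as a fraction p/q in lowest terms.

Start with 2.
2 + 1/(2/1) = 2 + 1/2 = 5/2
51 + 1/(5/2) = 51 + 2/5 = 257/5
0 + 1/(257/5) = 0 + 5/257 = 5/257

5/257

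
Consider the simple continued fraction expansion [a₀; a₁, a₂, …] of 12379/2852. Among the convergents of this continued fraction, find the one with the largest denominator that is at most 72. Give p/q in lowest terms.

204/47

a_0 = 4: 4/1  (≤ bound)
a_1 = 2: 9/2  (≤ bound)
a_2 = 1: 13/3  (≤ bound)
a_3 = 14: 191/44  (≤ bound)
a_4 = 1: 204/47  (≤ bound)
a_5 = 11: 2435/561  (> 72, stop)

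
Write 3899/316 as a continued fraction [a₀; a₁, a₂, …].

3899 ÷ 316 → quotient 12, remainder 107
316 ÷ 107 → quotient 2, remainder 102
107 ÷ 102 → quotient 1, remainder 5
102 ÷ 5 → quotient 20, remainder 2
5 ÷ 2 → quotient 2, remainder 1
2 ÷ 1 → quotient 2, remainder 0

[12; 2, 1, 20, 2, 2]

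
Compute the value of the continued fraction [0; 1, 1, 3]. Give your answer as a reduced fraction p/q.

Build up convergents one term at a time:
a_0 = 0: 0/1
a_1 = 1: 1/1
a_2 = 1: 1/2
a_3 = 3: 4/7

4/7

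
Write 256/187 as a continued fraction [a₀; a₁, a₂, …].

[1; 2, 1, 2, 2, 4, 2]

Run the Euclidean algorithm, recording each quotient:
⌊256/187⌋ = 1, remainder 69
⌊187/69⌋ = 2, remainder 49
⌊69/49⌋ = 1, remainder 20
⌊49/20⌋ = 2, remainder 9
⌊20/9⌋ = 2, remainder 2
⌊9/2⌋ = 4, remainder 1
⌊2/1⌋ = 2, remainder 0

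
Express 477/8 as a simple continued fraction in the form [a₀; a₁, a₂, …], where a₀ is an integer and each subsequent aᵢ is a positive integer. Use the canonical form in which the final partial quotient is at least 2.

[59; 1, 1, 1, 2]

477 ÷ 8 → quotient 59, remainder 5
8 ÷ 5 → quotient 1, remainder 3
5 ÷ 3 → quotient 1, remainder 2
3 ÷ 2 → quotient 1, remainder 1
2 ÷ 1 → quotient 2, remainder 0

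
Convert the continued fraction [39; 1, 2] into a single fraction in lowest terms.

119/3

a_0 = 39: 39/1
a_1 = 1: 40/1
a_2 = 2: 119/3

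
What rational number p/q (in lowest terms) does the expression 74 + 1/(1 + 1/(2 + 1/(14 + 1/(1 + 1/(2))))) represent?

Start with 2.
1 + 1/(2/1) = 1 + 1/2 = 3/2
14 + 1/(3/2) = 14 + 2/3 = 44/3
2 + 1/(44/3) = 2 + 3/44 = 91/44
1 + 1/(91/44) = 1 + 44/91 = 135/91
74 + 1/(135/91) = 74 + 91/135 = 10081/135

10081/135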